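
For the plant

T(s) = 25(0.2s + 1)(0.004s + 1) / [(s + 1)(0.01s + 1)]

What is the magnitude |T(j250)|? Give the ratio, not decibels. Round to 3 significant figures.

At ω = 250 rad/s:
zero (1 + j250·0.2) = 1 + j50 → |·| ≈ 50.01, ∠ ≈ 88.85°
zero (1 + j250·0.004) = 1 + j1 → |·| ≈ 1.4142, ∠ ≈ 45.00°
pole (1 + j250·1) = 1 + j250 → |·| ≈ 250, ∠ ≈ 89.77°
pole (1 + j250·0.01) = 1 + j2.5 → |·| ≈ 2.6926, ∠ ≈ 68.20°
|T| = 25 · 50.01 · 1.4142 / (250 · 2.6926) ≈ 2.6266

2.63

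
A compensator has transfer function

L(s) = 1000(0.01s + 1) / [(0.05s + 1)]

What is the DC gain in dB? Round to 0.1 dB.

L(0) = 1000 · 1 / 1 = 1000
20 log₁₀(1000) ≈ 60.00 dB

60.0 dB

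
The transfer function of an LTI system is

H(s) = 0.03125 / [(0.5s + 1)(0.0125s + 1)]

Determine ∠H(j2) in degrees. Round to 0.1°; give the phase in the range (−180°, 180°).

At ω = 2 rad/s:
pole (1 + j2·0.5) = 1 + j1 → |·| ≈ 1.4142, ∠ ≈ 45.00°
pole (1 + j2·0.0125) = 1 + j0.025 → |·| ≈ 1.0003, ∠ ≈ 1.43°
∠H = (0°) − (45.00° + 1.43°) = -46.43°

-46.4°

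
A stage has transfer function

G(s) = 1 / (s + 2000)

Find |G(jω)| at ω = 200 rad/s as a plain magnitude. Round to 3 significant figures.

Substitute s = j200:
Numerator: 1 = 1 + j0
Denominator: (j200) + 2000 = 2000 + j200
|N| = √(1² + 0²) ≈ 1, ∠N ≈ 0.00°
|D| = √(2000² + 200²) ≈ 2010, ∠D ≈ 5.71°
|G| = 1 / 2010 ≈ 0.00049751

0.000498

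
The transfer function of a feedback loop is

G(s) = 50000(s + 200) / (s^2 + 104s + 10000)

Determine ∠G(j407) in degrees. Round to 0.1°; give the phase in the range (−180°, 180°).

-101.0°

At s = jω = j407:
zero (s+200): 200 + j407 → |·| = √(200²+407²) = √205649 ≈ 453.49, ∠ = arctan(407/200) ≈ 63.83°
quadratic: (j407)² + 104·j407 + 10000 = -155649 + j42328 → |·| ≈ 1.613e+05, ∠ ≈ 164.79°
∠G = 63.83° − 164.79° = -100.96°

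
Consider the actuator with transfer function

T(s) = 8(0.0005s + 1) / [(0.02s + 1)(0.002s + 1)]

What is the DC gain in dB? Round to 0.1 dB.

T(0) = 8 · 1 / 1 = 8
20 log₁₀(8) ≈ 18.06 dB

18.1 dB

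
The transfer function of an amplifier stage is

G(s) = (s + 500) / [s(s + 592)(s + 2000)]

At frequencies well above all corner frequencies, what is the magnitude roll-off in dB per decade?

-40 dB/decade

Each pole contributes −20 dB/decade at high frequency; each zero contributes +20 dB/decade.
Net: 1 zero(s) − 3 pole(s) → -40 dB/decade.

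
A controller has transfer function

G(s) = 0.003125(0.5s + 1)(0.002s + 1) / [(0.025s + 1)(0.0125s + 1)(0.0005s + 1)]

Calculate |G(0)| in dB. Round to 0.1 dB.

G(0) = 0.003125 · 1 / 1 = 0.003125
20 log₁₀(0.003125) ≈ -50.10 dB

-50.1 dB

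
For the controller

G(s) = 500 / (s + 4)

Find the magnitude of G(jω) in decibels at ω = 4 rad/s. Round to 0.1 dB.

Substitute s = j4:
Numerator: 500 = 500 + j0
Denominator: (j4) + 4 = 4 + j4
|N| = √(500² + 0²) ≈ 500, ∠N ≈ 0.00°
|D| = √(4² + 4²) ≈ 5.6569, ∠D ≈ 45.00°
|G| = 500 / 5.6569 ≈ 88.388
Gain = 20 log₁₀(88.388) ≈ 38.93 dB

38.9 dB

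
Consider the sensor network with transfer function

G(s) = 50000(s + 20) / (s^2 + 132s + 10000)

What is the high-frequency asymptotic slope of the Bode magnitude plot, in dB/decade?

-20 dB/decade

Each pole contributes −20 dB/decade at high frequency; each zero contributes +20 dB/decade.
Net: 1 zero(s) − 2 pole(s) → -20 dB/decade.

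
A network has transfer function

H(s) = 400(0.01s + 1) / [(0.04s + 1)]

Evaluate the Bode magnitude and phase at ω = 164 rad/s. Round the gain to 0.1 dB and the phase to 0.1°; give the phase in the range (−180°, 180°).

At ω = 164 rad/s:
zero (1 + j164·0.01) = 1 + j1.64 → |·| ≈ 1.9208, ∠ ≈ 58.63°
pole (1 + j164·0.04) = 1 + j6.56 → |·| ≈ 6.6358, ∠ ≈ 81.33°
|H| = 400 · 1.9208 / (6.6358) ≈ 115.78
Gain = 20 log₁₀(115.78) ≈ 41.27 dB
∠H = (58.63°) − (81.33°) = -22.70°

41.3 dB, -22.7°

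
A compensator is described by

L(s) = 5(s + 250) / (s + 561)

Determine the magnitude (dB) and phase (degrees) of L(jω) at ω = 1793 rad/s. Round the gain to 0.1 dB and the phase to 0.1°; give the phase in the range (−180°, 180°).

13.7 dB, 9.4°

At s = jω = j1793:
zero (s+250): 250 + j1793 → |·| = √(250²+1793²) = √3277349 ≈ 1810.3, ∠ = arctan(1793/250) ≈ 82.06°
pole (s+561): 561 + j1793 → |·| = √(561²+1793²) = √3529570 ≈ 1878.7, ∠ = arctan(1793/561) ≈ 72.63°
|L| = 5 · 1810.3 / 1878.7 ≈ 4.818
Gain = 20 log₁₀(4.818) ≈ 13.66 dB
∠L = 82.06° − 72.63° = 9.43°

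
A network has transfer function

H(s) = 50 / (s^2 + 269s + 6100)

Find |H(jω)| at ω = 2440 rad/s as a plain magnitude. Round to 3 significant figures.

Substitute s = j2440:
Numerator: 50 = 50 + j0
Denominator: (j2440)^2 + 269(j2440) + 6100 = -5947500 + j656360
|N| = √(50² + 0²) ≈ 50, ∠N ≈ 0.00°
|D| = √(5947500² + 656360²) ≈ 5.9836e+06, ∠D ≈ 173.70°
|H| = 50 / 5.9836e+06 ≈ 8.3562e-06

8.36e-06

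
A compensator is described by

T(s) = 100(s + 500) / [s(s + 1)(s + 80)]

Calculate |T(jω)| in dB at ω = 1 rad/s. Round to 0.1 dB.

At s = jω = j1:
zero (s+500): 500 + j1 → |·| = √(500²+1²) = √250001 ≈ 500, ∠ = arctan(1/500) ≈ 0.11°
pole (s+1): 1 + j1 → |·| = √(1²+1²) = √2 ≈ 1.4142, ∠ = arctan(1/1) ≈ 45.00°
pole (s+80): 80 + j1 → |·| = √(80²+1²) = √6401 ≈ 80.006, ∠ = arctan(1/80) ≈ 0.72°
pole at origin: |s| = 1, ∠ = 90.00° (in denominator)
|T| = 100 · 500 / 113.14 ≈ 441.93
Gain = 20 log₁₀(441.93) ≈ 52.91 dB

52.9 dB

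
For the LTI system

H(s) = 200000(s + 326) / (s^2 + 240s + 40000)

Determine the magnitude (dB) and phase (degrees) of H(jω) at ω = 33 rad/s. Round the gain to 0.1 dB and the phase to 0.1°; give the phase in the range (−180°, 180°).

At s = jω = j33:
zero (s+326): 326 + j33 → |·| = √(326²+33²) = √107365 ≈ 327.67, ∠ = arctan(33/326) ≈ 5.78°
quadratic: (j33)² + 240·j33 + 40000 = 38911 + j7920 → |·| ≈ 39709, ∠ ≈ 11.50°
|H| = 200000 · 327.67 / 39709 ≈ 1650.4
Gain = 20 log₁₀(1650.4) ≈ 64.35 dB
∠H = 5.78° − 11.50° = -5.72°

64.4 dB, -5.7°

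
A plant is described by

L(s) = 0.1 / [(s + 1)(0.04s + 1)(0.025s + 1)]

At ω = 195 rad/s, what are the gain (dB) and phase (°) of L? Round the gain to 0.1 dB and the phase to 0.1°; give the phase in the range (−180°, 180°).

-97.7 dB, 109.2°

At ω = 195 rad/s:
pole (1 + j195·1) = 1 + j195 → |·| ≈ 195, ∠ ≈ 89.71°
pole (1 + j195·0.04) = 1 + j7.8 → |·| ≈ 7.8638, ∠ ≈ 82.69°
pole (1 + j195·0.025) = 1 + j4.875 → |·| ≈ 4.9765, ∠ ≈ 78.41°
|L| = 0.1 · 1 / (195 · 7.8638 · 4.9765) ≈ 1.3104e-05
Gain = 20 log₁₀(1.3104e-05) ≈ -97.65 dB
∠L = (0°) − (89.71° + 82.69° + 78.41°) = -250.81° ≡ 109.19° (principal value)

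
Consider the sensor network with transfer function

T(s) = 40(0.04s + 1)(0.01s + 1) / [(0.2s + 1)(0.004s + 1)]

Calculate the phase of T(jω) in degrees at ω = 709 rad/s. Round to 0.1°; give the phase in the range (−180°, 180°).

9.8°

At ω = 709 rad/s:
zero (1 + j709·0.04) = 1 + j28.36 → |·| ≈ 28.378, ∠ ≈ 87.98°
zero (1 + j709·0.01) = 1 + j7.09 → |·| ≈ 7.1602, ∠ ≈ 81.97°
pole (1 + j709·0.2) = 1 + j141.8 → |·| ≈ 141.8, ∠ ≈ 89.60°
pole (1 + j709·0.004) = 1 + j2.836 → |·| ≈ 3.0071, ∠ ≈ 70.58°
∠T = (87.98° + 81.97°) − (89.60° + 70.58°) = 9.77°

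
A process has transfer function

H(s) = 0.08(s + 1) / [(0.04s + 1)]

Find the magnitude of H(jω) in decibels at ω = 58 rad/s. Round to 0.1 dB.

At ω = 58 rad/s:
zero (1 + j58·1) = 1 + j58 → |·| ≈ 58.009, ∠ ≈ 89.01°
pole (1 + j58·0.04) = 1 + j2.32 → |·| ≈ 2.5263, ∠ ≈ 66.68°
|H| = 0.08 · 58.009 / (2.5263) ≈ 1.837
Gain = 20 log₁₀(1.837) ≈ 5.28 dB

5.3 dB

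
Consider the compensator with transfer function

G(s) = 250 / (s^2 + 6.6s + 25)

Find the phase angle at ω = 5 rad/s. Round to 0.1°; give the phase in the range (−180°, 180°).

-90.0°

At s = jω = j5:
quadratic: (j5)² + 6.6·j5 + 25 = 0 + j33 → |·| ≈ 33, ∠ ≈ 90.00°
∠G = 0.00° − 90.00° = -90.00°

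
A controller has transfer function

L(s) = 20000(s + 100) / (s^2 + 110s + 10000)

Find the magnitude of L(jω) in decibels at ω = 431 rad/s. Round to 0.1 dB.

33.7 dB

At s = jω = j431:
zero (s+100): 100 + j431 → |·| = √(100²+431²) = √195761 ≈ 442.45, ∠ = arctan(431/100) ≈ 76.94°
quadratic: (j431)² + 110·j431 + 10000 = -175761 + j47410 → |·| ≈ 1.8204e+05, ∠ ≈ 164.90°
|L| = 20000 · 442.45 / 1.8204e+05 ≈ 48.61
Gain = 20 log₁₀(48.61) ≈ 33.73 dB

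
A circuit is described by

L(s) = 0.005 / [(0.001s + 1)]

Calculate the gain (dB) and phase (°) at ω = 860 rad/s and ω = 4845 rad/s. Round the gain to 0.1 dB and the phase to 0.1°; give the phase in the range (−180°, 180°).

ω = 860: -48.4 dB, -40.7°; ω = 4845: -59.9 dB, -78.3°

At ω = 860 rad/s:
pole (1 + j860·0.001) = 1 + j0.86 → |·| ≈ 1.3189, ∠ ≈ 40.70°
|L| = 0.005 · 1 / (1.3189) ≈ 0.003791
Gain = 20 log₁₀(0.003791) ≈ -48.42 dB
∠L = (0°) − (40.70°) = -40.70°

At ω = 4845 rad/s:
pole (1 + j4845·0.001) = 1 + j4.845 → |·| ≈ 4.9471, ∠ ≈ 78.34°
|L| = 0.005 · 1 / (4.9471) ≈ 0.0010107
Gain = 20 log₁₀(0.0010107) ≈ -59.91 dB
∠L = (0°) − (78.34°) = -78.34°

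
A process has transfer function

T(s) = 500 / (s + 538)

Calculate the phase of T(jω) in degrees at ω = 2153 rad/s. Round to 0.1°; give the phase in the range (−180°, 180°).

-76.0°

At s = jω = j2153:
pole (s+538): 538 + j2153 → |·| = √(538²+2153²) = √4924853 ≈ 2219.2, ∠ = arctan(2153/538) ≈ 75.97°
∠T = 0.00° − 75.97° = -75.97°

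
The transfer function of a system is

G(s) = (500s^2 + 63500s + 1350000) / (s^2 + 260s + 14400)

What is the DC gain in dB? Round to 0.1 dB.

39.4 dB

G(0) = 1350000 / 14400 = 93.75
20 log₁₀(93.75) ≈ 39.44 dB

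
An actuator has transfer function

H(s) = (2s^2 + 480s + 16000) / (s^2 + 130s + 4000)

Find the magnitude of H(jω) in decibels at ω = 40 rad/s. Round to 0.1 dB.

Substitute s = j40:
Numerator: 2(j40)^2 + 480(j40) + 16000 = 12800 + j19200
Denominator: (j40)^2 + 130(j40) + 4000 = 2400 + j5200
|N| = √(12800² + 19200²) ≈ 23076, ∠N ≈ 56.31°
|D| = √(2400² + 5200²) ≈ 5727.1, ∠D ≈ 65.22°
|H| = 23076 / 5727.1 ≈ 4.0293
Gain = 20 log₁₀(4.0293) ≈ 12.10 dB

12.1 dB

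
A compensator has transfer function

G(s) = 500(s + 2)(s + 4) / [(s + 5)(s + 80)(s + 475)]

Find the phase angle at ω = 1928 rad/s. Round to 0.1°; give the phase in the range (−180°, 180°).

At s = jω = j1928:
zero (s+2): 2 + j1928 → |·| = √(2²+1928²) = √3717188 ≈ 1928, ∠ = arctan(1928/2) ≈ 89.94°
zero (s+4): 4 + j1928 → |·| = √(4²+1928²) = √3717200 ≈ 1928, ∠ = arctan(1928/4) ≈ 89.88°
pole (s+5): 5 + j1928 → |·| = √(5²+1928²) = √3717209 ≈ 1928, ∠ = arctan(1928/5) ≈ 89.85°
pole (s+80): 80 + j1928 → |·| = √(80²+1928²) = √3723584 ≈ 1929.7, ∠ = arctan(1928/80) ≈ 87.62°
pole (s+475): 475 + j1928 → |·| = √(475²+1928²) = √3942809 ≈ 1985.7, ∠ = arctan(1928/475) ≈ 76.16°
∠G = 179.82° − 253.63° = -73.81°

-73.8°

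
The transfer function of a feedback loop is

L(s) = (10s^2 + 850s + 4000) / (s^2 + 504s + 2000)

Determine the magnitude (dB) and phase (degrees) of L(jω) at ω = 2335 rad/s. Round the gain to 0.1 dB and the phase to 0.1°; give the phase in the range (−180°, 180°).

Substitute s = j2335:
Numerator: 10(j2335)^2 + 850(j2335) + 4000 = -54518250 + j1984750
Denominator: (j2335)^2 + 504(j2335) + 2000 = -5450225 + j1176840
|N| = √(54518250² + 1984750²) ≈ 5.4554e+07, ∠N ≈ 177.92°
|D| = √(5450225² + 1176840²) ≈ 5.5758e+06, ∠D ≈ 167.82°
|L| = 5.4554e+07 / 5.5758e+06 ≈ 9.7841
Gain = 20 log₁₀(9.7841) ≈ 19.81 dB
∠L = 177.92° − 167.82° = 10.10°

19.8 dB, 10.1°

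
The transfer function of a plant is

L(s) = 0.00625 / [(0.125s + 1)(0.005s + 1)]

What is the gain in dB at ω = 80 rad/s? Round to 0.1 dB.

At ω = 80 rad/s:
pole (1 + j80·0.125) = 1 + j10 → |·| ≈ 10.05, ∠ ≈ 84.29°
pole (1 + j80·0.005) = 1 + j0.4 → |·| ≈ 1.077, ∠ ≈ 21.80°
|L| = 0.00625 · 1 / (10.05 · 1.077) ≈ 0.00057743
Gain = 20 log₁₀(0.00057743) ≈ -64.77 dB

-64.8 dB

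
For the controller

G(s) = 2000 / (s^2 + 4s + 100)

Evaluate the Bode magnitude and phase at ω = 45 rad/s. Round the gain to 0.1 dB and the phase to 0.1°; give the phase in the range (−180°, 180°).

At s = jω = j45:
quadratic: (j45)² + 4·j45 + 100 = -1925 + j180 → |·| ≈ 1933.4, ∠ ≈ 174.66°
|G| = 2000 / 1933.4 ≈ 1.0344
Gain = 20 log₁₀(1.0344) ≈ 0.29 dB
∠G = 0.00° − 174.66° = -174.66°

0.3 dB, -174.7°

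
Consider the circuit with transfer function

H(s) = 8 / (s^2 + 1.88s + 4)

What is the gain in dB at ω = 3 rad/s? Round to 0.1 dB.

0.5 dB

At s = jω = j3:
quadratic: (j3)² + 1.88·j3 + 4 = -5 + j5.64 → |·| ≈ 7.5372, ∠ ≈ 131.56°
|H| = 8 / 7.5372 ≈ 1.0614
Gain = 20 log₁₀(1.0614) ≈ 0.52 dB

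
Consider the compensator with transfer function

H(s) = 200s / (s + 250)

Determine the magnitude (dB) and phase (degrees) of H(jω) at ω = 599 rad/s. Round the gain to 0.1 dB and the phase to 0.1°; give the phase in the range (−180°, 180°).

45.3 dB, 22.7°

At s = jω = j599:
zero at origin: s = j599 → |·| = 599, ∠ = 90.00°
pole (s+250): 250 + j599 → |·| = √(250²+599²) = √421301 ≈ 649.08, ∠ = arctan(599/250) ≈ 67.35°
|H| = 200 · 599 / 649.08 ≈ 184.57
Gain = 20 log₁₀(184.57) ≈ 45.32 dB
∠H = 90.00° − 67.35° = 22.65°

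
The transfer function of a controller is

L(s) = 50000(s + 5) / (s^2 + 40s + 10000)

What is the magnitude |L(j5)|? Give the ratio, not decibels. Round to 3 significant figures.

35.4

At s = jω = j5:
zero (s+5): 5 + j5 → |·| = √(5²+5²) = √50 ≈ 7.0711, ∠ = arctan(5/5) ≈ 45.00°
quadratic: (j5)² + 40·j5 + 10000 = 9975 + j200 → |·| ≈ 9977, ∠ ≈ 1.15°
|L| = 50000 · 7.0711 / 9977 ≈ 35.437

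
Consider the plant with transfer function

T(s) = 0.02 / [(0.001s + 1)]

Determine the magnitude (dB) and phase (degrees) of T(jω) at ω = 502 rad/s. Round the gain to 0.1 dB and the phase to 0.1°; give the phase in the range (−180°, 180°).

At ω = 502 rad/s:
pole (1 + j502·0.001) = 1 + j0.502 → |·| ≈ 1.1189, ∠ ≈ 26.66°
|T| = 0.02 · 1 / (1.1189) ≈ 0.017875
Gain = 20 log₁₀(0.017875) ≈ -34.96 dB
∠T = (0°) − (26.66°) = -26.66°

-35.0 dB, -26.7°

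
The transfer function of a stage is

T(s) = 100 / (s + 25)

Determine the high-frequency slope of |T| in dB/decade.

-20 dB/decade

Each pole contributes −20 dB/decade at high frequency; each zero contributes +20 dB/decade.
Net: 0 zero(s) − 1 pole(s) → -20 dB/decade.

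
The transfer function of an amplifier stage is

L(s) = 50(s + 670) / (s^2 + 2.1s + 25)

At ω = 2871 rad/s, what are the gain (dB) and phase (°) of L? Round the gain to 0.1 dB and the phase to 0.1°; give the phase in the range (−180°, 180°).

At s = jω = j2871:
zero (s+670): 670 + j2871 → |·| = √(670²+2871²) = √8691541 ≈ 2948.1, ∠ = arctan(2871/670) ≈ 76.86°
quadratic: (j2871)² + 2.1·j2871 + 25 = -8242616 + j6029.1 → |·| ≈ 8.2426e+06, ∠ ≈ 179.96°
|L| = 50 · 2948.1 / 8.2426e+06 ≈ 0.017883
Gain = 20 log₁₀(0.017883) ≈ -34.95 dB
∠L = 76.86° − 179.96° = -103.10°

-35.0 dB, -103.1°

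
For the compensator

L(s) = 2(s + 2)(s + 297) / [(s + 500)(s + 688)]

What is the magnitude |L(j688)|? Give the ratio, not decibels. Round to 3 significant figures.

1.25

At s = jω = j688:
zero (s+2): 2 + j688 → |·| = √(2²+688²) = √473348 ≈ 688, ∠ = arctan(688/2) ≈ 89.83°
zero (s+297): 297 + j688 → |·| = √(297²+688²) = √561553 ≈ 749.37, ∠ = arctan(688/297) ≈ 66.65°
pole (s+500): 500 + j688 → |·| = √(500²+688²) = √723344 ≈ 850.5, ∠ = arctan(688/500) ≈ 53.99°
pole (s+688): 688 + j688 → |·| = √(688²+688²) = √946688 ≈ 972.98, ∠ = arctan(688/688) ≈ 45.00°
|L| = 2 · 5.1557e+05 / 8.2752e+05 ≈ 1.2461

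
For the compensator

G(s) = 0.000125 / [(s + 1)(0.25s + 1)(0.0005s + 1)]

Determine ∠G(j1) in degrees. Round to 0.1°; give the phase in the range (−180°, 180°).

-59.1°

At ω = 1 rad/s:
pole (1 + j1·1) = 1 + j1 → |·| ≈ 1.4142, ∠ ≈ 45.00°
pole (1 + j1·0.25) = 1 + j0.25 → |·| ≈ 1.0308, ∠ ≈ 14.04°
pole (1 + j1·0.0005) = 1 + j0.0005 → |·| ≈ 1, ∠ ≈ 0.03°
∠G = (0°) − (45.00° + 14.04° + 0.03°) = -59.07°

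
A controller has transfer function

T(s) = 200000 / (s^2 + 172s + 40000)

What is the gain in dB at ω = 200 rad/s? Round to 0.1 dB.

15.3 dB

At s = jω = j200:
quadratic: (j200)² + 172·j200 + 40000 = 0 + j34400 → |·| ≈ 34400, ∠ ≈ 90.00°
|T| = 200000 / 34400 ≈ 5.814
Gain = 20 log₁₀(5.814) ≈ 15.29 dB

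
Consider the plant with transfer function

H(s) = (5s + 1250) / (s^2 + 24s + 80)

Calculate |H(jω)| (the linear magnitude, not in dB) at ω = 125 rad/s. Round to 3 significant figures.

Substitute s = j125:
Numerator: 5(j125) + 1250 = 1250 + j625
Denominator: (j125)^2 + 24(j125) + 80 = -15545 + j3000
|N| = √(1250² + 625²) ≈ 1397.5, ∠N ≈ 26.57°
|D| = √(15545² + 3000²) ≈ 15832, ∠D ≈ 169.08°
|H| = 1397.5 / 15832 ≈ 0.088271

0.0883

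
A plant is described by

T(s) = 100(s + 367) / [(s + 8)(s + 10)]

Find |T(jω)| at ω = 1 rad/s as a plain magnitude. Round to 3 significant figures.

At s = jω = j1:
zero (s+367): 367 + j1 → |·| = √(367²+1²) = √134690 ≈ 367, ∠ = arctan(1/367) ≈ 0.16°
pole (s+8): 8 + j1 → |·| = √(8²+1²) = √65 ≈ 8.0623, ∠ = arctan(1/8) ≈ 7.13°
pole (s+10): 10 + j1 → |·| = √(10²+1²) = √101 ≈ 10.05, ∠ = arctan(1/10) ≈ 5.71°
|T| = 100 · 367 / 81.026 ≈ 452.94

453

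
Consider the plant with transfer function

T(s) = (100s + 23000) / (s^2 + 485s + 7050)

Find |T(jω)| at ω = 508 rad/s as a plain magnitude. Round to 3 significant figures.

0.159

Substitute s = j508:
Numerator: 100(j508) + 23000 = 23000 + j50800
Denominator: (j508)^2 + 485(j508) + 7050 = -251014 + j246380
|N| = √(23000² + 50800²) ≈ 55764, ∠N ≈ 65.64°
|D| = √(251014² + 246380²) ≈ 3.5173e+05, ∠D ≈ 135.53°
|T| = 55764 / 3.5173e+05 ≈ 0.15854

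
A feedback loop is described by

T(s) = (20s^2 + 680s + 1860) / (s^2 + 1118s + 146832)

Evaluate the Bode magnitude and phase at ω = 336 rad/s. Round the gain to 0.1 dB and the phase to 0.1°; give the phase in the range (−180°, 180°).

15.6 dB, 89.4°

Substitute s = j336:
Numerator: 20(j336)^2 + 680(j336) + 1860 = -2256060 + j228480
Denominator: (j336)^2 + 1118(j336) + 146832 = 33936 + j375648
|N| = √(2256060² + 228480²) ≈ 2.2676e+06, ∠N ≈ 174.22°
|D| = √(33936² + 375648²) ≈ 3.7718e+05, ∠D ≈ 84.84°
|T| = 2.2676e+06 / 3.7718e+05 ≈ 6.012
Gain = 20 log₁₀(6.012) ≈ 15.58 dB
∠T = 174.22° − 84.84° = 89.38°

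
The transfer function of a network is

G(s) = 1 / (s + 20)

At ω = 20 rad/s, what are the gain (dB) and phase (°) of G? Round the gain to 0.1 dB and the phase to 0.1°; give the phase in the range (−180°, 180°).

-29.0 dB, -45.0°

Substitute s = j20:
Numerator: 1 = 1 + j0
Denominator: (j20) + 20 = 20 + j20
|N| = √(1² + 0²) ≈ 1, ∠N ≈ 0.00°
|D| = √(20² + 20²) ≈ 28.284, ∠D ≈ 45.00°
|G| = 1 / 28.284 ≈ 0.035356
Gain = 20 log₁₀(0.035356) ≈ -29.03 dB
∠G = 0.00° − 45.00° = -45.00°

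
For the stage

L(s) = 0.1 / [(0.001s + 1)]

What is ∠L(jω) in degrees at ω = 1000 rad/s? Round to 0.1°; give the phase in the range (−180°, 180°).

At ω = 1000 rad/s:
pole (1 + j1000·0.001) = 1 + j1 → |·| ≈ 1.4142, ∠ ≈ 45.00°
∠L = (0°) − (45.00°) = -45.00°

-45.0°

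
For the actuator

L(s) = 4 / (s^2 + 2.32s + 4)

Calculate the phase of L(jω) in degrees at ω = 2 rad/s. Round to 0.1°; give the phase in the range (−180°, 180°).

-90.0°

At s = jω = j2:
quadratic: (j2)² + 2.32·j2 + 4 = 0 + j4.64 → |·| ≈ 4.64, ∠ ≈ 90.00°
∠L = 0.00° − 90.00° = -90.00°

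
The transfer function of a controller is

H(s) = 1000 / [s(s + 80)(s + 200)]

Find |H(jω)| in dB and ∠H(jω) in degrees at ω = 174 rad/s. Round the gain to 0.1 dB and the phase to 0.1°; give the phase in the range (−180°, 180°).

At s = jω = j174:
pole (s+80): 80 + j174 → |·| = √(80²+174²) = √36676 ≈ 191.51, ∠ = arctan(174/80) ≈ 65.31°
pole (s+200): 200 + j174 → |·| = √(200²+174²) = √70276 ≈ 265.1, ∠ = arctan(174/200) ≈ 41.02°
pole at origin: |s| = 174, ∠ = 90.00° (in denominator)
|H| = 1000 / 8.8339e+06 ≈ 0.0001132
Gain = 20 log₁₀(0.0001132) ≈ -78.92 dB
∠H = 0.00° − 196.33° = -196.33° ≡ 163.67° (principal value)

-78.9 dB, 163.7°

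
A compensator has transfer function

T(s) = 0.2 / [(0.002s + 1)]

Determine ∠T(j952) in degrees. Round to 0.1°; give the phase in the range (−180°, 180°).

-62.3°

At ω = 952 rad/s:
pole (1 + j952·0.002) = 1 + j1.904 → |·| ≈ 2.1506, ∠ ≈ 62.29°
∠T = (0°) − (62.29°) = -62.29°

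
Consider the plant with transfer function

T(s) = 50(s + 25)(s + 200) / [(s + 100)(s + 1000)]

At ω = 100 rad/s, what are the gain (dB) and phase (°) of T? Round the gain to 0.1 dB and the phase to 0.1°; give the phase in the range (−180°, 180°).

18.2 dB, 51.8°

At s = jω = j100:
zero (s+25): 25 + j100 → |·| = √(25²+100²) = √10625 ≈ 103.08, ∠ = arctan(100/25) ≈ 75.96°
zero (s+200): 200 + j100 → |·| = √(200²+100²) = √50000 ≈ 223.61, ∠ = arctan(100/200) ≈ 26.57°
pole (s+100): 100 + j100 → |·| = √(100²+100²) = √20000 ≈ 141.42, ∠ = arctan(100/100) ≈ 45.00°
pole (s+1000): 1000 + j100 → |·| = √(1000²+100²) = √1010000 ≈ 1005, ∠ = arctan(100/1000) ≈ 5.71°
|T| = 50 · 23050 / 1.4213e+05 ≈ 8.1088
Gain = 20 log₁₀(8.1088) ≈ 18.18 dB
∠T = 102.53° − 50.71° = 51.82°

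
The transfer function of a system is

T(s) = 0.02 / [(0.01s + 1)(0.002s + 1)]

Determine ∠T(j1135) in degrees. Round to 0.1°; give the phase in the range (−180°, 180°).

-151.2°

At ω = 1135 rad/s:
pole (1 + j1135·0.01) = 1 + j11.35 → |·| ≈ 11.394, ∠ ≈ 84.96°
pole (1 + j1135·0.002) = 1 + j2.27 → |·| ≈ 2.4805, ∠ ≈ 66.23°
∠T = (0°) − (84.96° + 66.23°) = -151.19°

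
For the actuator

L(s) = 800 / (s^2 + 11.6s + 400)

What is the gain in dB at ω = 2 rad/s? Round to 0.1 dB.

At s = jω = j2:
quadratic: (j2)² + 11.6·j2 + 400 = 396 + j23.2 → |·| ≈ 396.68, ∠ ≈ 3.35°
|L| = 800 / 396.68 ≈ 2.0167
Gain = 20 log₁₀(2.0167) ≈ 6.09 dB

6.1 dB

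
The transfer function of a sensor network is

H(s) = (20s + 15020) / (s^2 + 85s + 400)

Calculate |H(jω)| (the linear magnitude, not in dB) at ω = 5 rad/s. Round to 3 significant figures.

Substitute s = j5:
Numerator: 20(j5) + 15020 = 15020 + j100
Denominator: (j5)^2 + 85(j5) + 400 = 375 + j425
|N| = √(15020² + 100²) ≈ 15020, ∠N ≈ 0.38°
|D| = √(375² + 425²) ≈ 566.79, ∠D ≈ 48.58°
|H| = 15020 / 566.79 ≈ 26.5

26.5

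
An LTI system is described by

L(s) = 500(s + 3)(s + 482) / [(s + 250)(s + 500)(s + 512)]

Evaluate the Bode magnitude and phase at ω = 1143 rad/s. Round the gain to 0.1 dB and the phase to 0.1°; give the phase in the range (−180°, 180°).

At s = jω = j1143:
zero (s+3): 3 + j1143 → |·| = √(3²+1143²) = √1306458 ≈ 1143, ∠ = arctan(1143/3) ≈ 89.85°
zero (s+482): 482 + j1143 → |·| = √(482²+1143²) = √1538773 ≈ 1240.5, ∠ = arctan(1143/482) ≈ 67.13°
pole (s+250): 250 + j1143 → |·| = √(250²+1143²) = √1368949 ≈ 1170, ∠ = arctan(1143/250) ≈ 77.66°
pole (s+500): 500 + j1143 → |·| = √(500²+1143²) = √1556449 ≈ 1247.6, ∠ = arctan(1143/500) ≈ 66.37°
pole (s+512): 512 + j1143 → |·| = √(512²+1143²) = √1568593 ≈ 1252.4, ∠ = arctan(1143/512) ≈ 65.87°
|L| = 500 · 1.4179e+06 / 1.8281e+09 ≈ 0.38781
Gain = 20 log₁₀(0.38781) ≈ -8.23 dB
∠L = 156.98° − 209.90° = -52.92°

-8.2 dB, -52.9°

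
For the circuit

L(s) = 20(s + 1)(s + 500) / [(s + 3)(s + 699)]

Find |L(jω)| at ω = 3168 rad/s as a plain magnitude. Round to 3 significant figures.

19.8

At s = jω = j3168:
zero (s+1): 1 + j3168 → |·| = √(1²+3168²) = √10036225 ≈ 3168, ∠ = arctan(3168/1) ≈ 89.98°
zero (s+500): 500 + j3168 → |·| = √(500²+3168²) = √10286224 ≈ 3207.2, ∠ = arctan(3168/500) ≈ 81.03°
pole (s+3): 3 + j3168 → |·| = √(3²+3168²) = √10036233 ≈ 3168, ∠ = arctan(3168/3) ≈ 89.95°
pole (s+699): 699 + j3168 → |·| = √(699²+3168²) = √10524825 ≈ 3244.2, ∠ = arctan(3168/699) ≈ 77.56°
|L| = 20 · 1.016e+07 / 1.0278e+07 ≈ 19.77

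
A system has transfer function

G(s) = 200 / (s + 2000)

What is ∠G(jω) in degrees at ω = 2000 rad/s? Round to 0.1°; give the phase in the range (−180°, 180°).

At s = jω = j2000:
pole (s+2000): 2000 + j2000 → |·| = √(2000²+2000²) = √8000000 ≈ 2828.4, ∠ = arctan(2000/2000) ≈ 45.00°
∠G = 0.00° − 45.00° = -45.00°

-45.0°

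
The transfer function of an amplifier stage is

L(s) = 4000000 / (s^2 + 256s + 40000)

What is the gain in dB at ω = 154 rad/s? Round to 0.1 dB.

At s = jω = j154:
quadratic: (j154)² + 256·j154 + 40000 = 16284 + j39424 → |·| ≈ 42655, ∠ ≈ 67.56°
|L| = 4000000 / 42655 ≈ 93.776
Gain = 20 log₁₀(93.776) ≈ 39.44 dB

39.4 dB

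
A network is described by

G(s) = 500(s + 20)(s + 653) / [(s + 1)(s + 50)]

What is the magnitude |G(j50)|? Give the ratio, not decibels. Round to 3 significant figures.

At s = jω = j50:
zero (s+20): 20 + j50 → |·| = √(20²+50²) = √2900 ≈ 53.852, ∠ = arctan(50/20) ≈ 68.20°
zero (s+653): 653 + j50 → |·| = √(653²+50²) = √428909 ≈ 654.91, ∠ = arctan(50/653) ≈ 4.38°
pole (s+1): 1 + j50 → |·| = √(1²+50²) = √2501 ≈ 50.01, ∠ = arctan(50/1) ≈ 88.85°
pole (s+50): 50 + j50 → |·| = √(50²+50²) = √5000 ≈ 70.711, ∠ = arctan(50/50) ≈ 45.00°
|G| = 500 · 35268 / 3536.3 ≈ 4986.6

4.99e+03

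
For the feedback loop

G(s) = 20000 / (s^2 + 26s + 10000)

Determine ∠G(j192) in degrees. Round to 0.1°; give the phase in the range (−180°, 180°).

At s = jω = j192:
quadratic: (j192)² + 26·j192 + 10000 = -26864 + j4992 → |·| ≈ 27324, ∠ ≈ 169.47°
∠G = 0.00° − 169.47° = -169.47°

-169.5°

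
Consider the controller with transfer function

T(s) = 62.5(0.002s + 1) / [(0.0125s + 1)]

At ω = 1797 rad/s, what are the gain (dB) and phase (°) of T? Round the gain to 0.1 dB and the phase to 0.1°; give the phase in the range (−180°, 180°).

20.3 dB, -13.0°

At ω = 1797 rad/s:
zero (1 + j1797·0.002) = 1 + j3.594 → |·| ≈ 3.7305, ∠ ≈ 74.45°
pole (1 + j1797·0.0125) = 1 + j22.4625 → |·| ≈ 22.485, ∠ ≈ 87.45°
|T| = 62.5 · 3.7305 / (22.485) ≈ 10.369
Gain = 20 log₁₀(10.369) ≈ 20.31 dB
∠T = (74.45°) − (87.45°) = -13.00°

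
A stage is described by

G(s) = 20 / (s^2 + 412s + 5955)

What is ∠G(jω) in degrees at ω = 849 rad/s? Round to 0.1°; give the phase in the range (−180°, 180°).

-153.9°

Substitute s = j849:
Numerator: 20 = 20 + j0
Denominator: (j849)^2 + 412(j849) + 5955 = -714846 + j349788
|N| = √(20² + 0²) ≈ 20, ∠N ≈ 0.00°
|D| = √(714846² + 349788²) ≈ 7.9584e+05, ∠D ≈ 153.93°
∠G = 0.00° − 153.93° = -153.93°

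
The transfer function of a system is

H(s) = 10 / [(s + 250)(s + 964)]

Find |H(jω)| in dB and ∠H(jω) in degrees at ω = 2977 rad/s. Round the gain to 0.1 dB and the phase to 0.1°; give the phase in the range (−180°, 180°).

At s = jω = j2977:
pole (s+250): 250 + j2977 → |·| = √(250²+2977²) = √8925029 ≈ 2987.5, ∠ = arctan(2977/250) ≈ 85.20°
pole (s+964): 964 + j2977 → |·| = √(964²+2977²) = √9791825 ≈ 3129.2, ∠ = arctan(2977/964) ≈ 72.06°
|H| = 10 / 9.3485e+06 ≈ 1.0697e-06
Gain = 20 log₁₀(1.0697e-06) ≈ -119.41 dB
∠H = 0.00° − 157.26° = -157.26°

-119.4 dB, -157.3°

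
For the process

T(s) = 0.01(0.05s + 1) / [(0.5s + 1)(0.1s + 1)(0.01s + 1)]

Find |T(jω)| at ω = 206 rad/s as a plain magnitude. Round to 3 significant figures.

2.13e-05

At ω = 206 rad/s:
zero (1 + j206·0.05) = 1 + j10.3 → |·| ≈ 10.348, ∠ ≈ 84.45°
pole (1 + j206·0.5) = 1 + j103 → |·| ≈ 103, ∠ ≈ 89.44°
pole (1 + j206·0.1) = 1 + j20.6 → |·| ≈ 20.624, ∠ ≈ 87.22°
pole (1 + j206·0.01) = 1 + j2.06 → |·| ≈ 2.2899, ∠ ≈ 64.11°
|T| = 0.01 · 10.348 / (103 · 20.624 · 2.2899) ≈ 2.1273e-05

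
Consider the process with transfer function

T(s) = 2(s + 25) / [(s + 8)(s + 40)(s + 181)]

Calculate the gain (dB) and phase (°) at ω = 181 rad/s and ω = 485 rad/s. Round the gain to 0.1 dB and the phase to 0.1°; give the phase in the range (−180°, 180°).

ω = 181: -87.4 dB, -127.9°; ω = 485: -102.0 dB, -156.8°

At s = jω = j181:
zero (s+25): 25 + j181 → |·| = √(25²+181²) = √33386 ≈ 182.72, ∠ = arctan(181/25) ≈ 82.14°
pole (s+8): 8 + j181 → |·| = √(8²+181²) = √32825 ≈ 181.18, ∠ = arctan(181/8) ≈ 87.47°
pole (s+40): 40 + j181 → |·| = √(40²+181²) = √34361 ≈ 185.37, ∠ = arctan(181/40) ≈ 77.54°
pole (s+181): 181 + j181 → |·| = √(181²+181²) = √65522 ≈ 255.97, ∠ = arctan(181/181) ≈ 45.00°
|T| = 2 · 182.72 / 8.5968e+06 ≈ 4.2509e-05
Gain = 20 log₁₀(4.2509e-05) ≈ -87.43 dB
∠T = 82.14° − 210.01° = -127.87°

At s = jω = j485:
zero (s+25): 25 + j485 → |·| = √(25²+485²) = √235850 ≈ 485.64, ∠ = arctan(485/25) ≈ 87.05°
pole (s+8): 8 + j485 → |·| = √(8²+485²) = √235289 ≈ 485.07, ∠ = arctan(485/8) ≈ 89.06°
pole (s+40): 40 + j485 → |·| = √(40²+485²) = √236825 ≈ 486.65, ∠ = arctan(485/40) ≈ 85.29°
pole (s+181): 181 + j485 → |·| = √(181²+485²) = √267986 ≈ 517.67, ∠ = arctan(485/181) ≈ 69.53°
|T| = 2 · 485.64 / 1.222e+08 ≈ 7.9483e-06
Gain = 20 log₁₀(7.9483e-06) ≈ -101.99 dB
∠T = 87.05° − 243.88° = -156.83°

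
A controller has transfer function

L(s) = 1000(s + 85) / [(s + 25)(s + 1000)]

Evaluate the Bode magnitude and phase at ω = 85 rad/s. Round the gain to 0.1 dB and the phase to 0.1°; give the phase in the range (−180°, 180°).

At s = jω = j85:
zero (s+85): 85 + j85 → |·| = √(85²+85²) = √14450 ≈ 120.21, ∠ = arctan(85/85) ≈ 45.00°
pole (s+25): 25 + j85 → |·| = √(25²+85²) = √7850 ≈ 88.6, ∠ = arctan(85/25) ≈ 73.61°
pole (s+1000): 1000 + j85 → |·| = √(1000²+85²) = √1007225 ≈ 1003.6, ∠ = arctan(85/1000) ≈ 4.86°
|L| = 1000 · 120.21 / 88919 ≈ 1.3519
Gain = 20 log₁₀(1.3519) ≈ 2.62 dB
∠L = 45.00° − 78.47° = -33.47°

2.6 dB, -33.5°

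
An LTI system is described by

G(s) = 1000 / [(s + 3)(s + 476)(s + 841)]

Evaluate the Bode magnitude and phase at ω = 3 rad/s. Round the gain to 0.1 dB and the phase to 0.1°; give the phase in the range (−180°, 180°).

At s = jω = j3:
pole (s+3): 3 + j3 → |·| = √(3²+3²) = √18 ≈ 4.2426, ∠ = arctan(3/3) ≈ 45.00°
pole (s+476): 476 + j3 → |·| = √(476²+3²) = √226585 ≈ 476.01, ∠ = arctan(3/476) ≈ 0.36°
pole (s+841): 841 + j3 → |·| = √(841²+3²) = √707290 ≈ 841.01, ∠ = arctan(3/841) ≈ 0.20°
|G| = 1000 / 1.6984e+06 ≈ 0.00058879
Gain = 20 log₁₀(0.00058879) ≈ -64.60 dB
∠G = 0.00° − 45.56° = -45.56°

-64.6 dB, -45.6°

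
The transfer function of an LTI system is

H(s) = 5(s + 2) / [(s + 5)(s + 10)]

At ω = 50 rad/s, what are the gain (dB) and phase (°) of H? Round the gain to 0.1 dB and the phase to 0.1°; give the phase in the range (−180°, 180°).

At s = jω = j50:
zero (s+2): 2 + j50 → |·| = √(2²+50²) = √2504 ≈ 50.04, ∠ = arctan(50/2) ≈ 87.71°
pole (s+5): 5 + j50 → |·| = √(5²+50²) = √2525 ≈ 50.249, ∠ = arctan(50/5) ≈ 84.29°
pole (s+10): 10 + j50 → |·| = √(10²+50²) = √2600 ≈ 50.99, ∠ = arctan(50/10) ≈ 78.69°
|H| = 5 · 50.04 / 2562.2 ≈ 0.09765
Gain = 20 log₁₀(0.09765) ≈ -20.21 dB
∠H = 87.71° − 162.98° = -75.27°

-20.2 dB, -75.3°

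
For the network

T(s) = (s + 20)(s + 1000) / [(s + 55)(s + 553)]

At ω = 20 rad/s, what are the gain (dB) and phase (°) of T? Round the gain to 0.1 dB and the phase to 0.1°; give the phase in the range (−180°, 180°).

-1.2 dB, 24.1°

At s = jω = j20:
zero (s+20): 20 + j20 → |·| = √(20²+20²) = √800 ≈ 28.284, ∠ = arctan(20/20) ≈ 45.00°
zero (s+1000): 1000 + j20 → |·| = √(1000²+20²) = √1000400 ≈ 1000.2, ∠ = arctan(20/1000) ≈ 1.15°
pole (s+55): 55 + j20 → |·| = √(55²+20²) = √3425 ≈ 58.523, ∠ = arctan(20/55) ≈ 19.98°
pole (s+553): 553 + j20 → |·| = √(553²+20²) = √306209 ≈ 553.36, ∠ = arctan(20/553) ≈ 2.07°
|T| = 1 · 28290 / 32384 ≈ 0.87358
Gain = 20 log₁₀(0.87358) ≈ -1.17 dB
∠T = 46.15° − 22.05° = 24.10°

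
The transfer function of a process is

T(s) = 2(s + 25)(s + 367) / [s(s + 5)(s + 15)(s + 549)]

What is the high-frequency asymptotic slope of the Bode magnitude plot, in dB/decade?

-40 dB/decade

Each pole contributes −20 dB/decade at high frequency; each zero contributes +20 dB/decade.
Net: 2 zero(s) − 4 pole(s) → -40 dB/decade.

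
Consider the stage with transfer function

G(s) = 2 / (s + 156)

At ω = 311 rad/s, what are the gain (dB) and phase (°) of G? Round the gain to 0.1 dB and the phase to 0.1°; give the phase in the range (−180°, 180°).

Substitute s = j311:
Numerator: 2 = 2 + j0
Denominator: (j311) + 156 = 156 + j311
|N| = √(2² + 0²) ≈ 2, ∠N ≈ 0.00°
|D| = √(156² + 311²) ≈ 347.93, ∠D ≈ 63.36°
|G| = 2 / 347.93 ≈ 0.0057483
Gain = 20 log₁₀(0.0057483) ≈ -44.81 dB
∠G = 0.00° − 63.36° = -63.36°

-44.8 dB, -63.4°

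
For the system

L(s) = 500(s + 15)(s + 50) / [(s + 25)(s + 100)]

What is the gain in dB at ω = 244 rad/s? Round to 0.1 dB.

At s = jω = j244:
zero (s+15): 15 + j244 → |·| = √(15²+244²) = √59761 ≈ 244.46, ∠ = arctan(244/15) ≈ 86.48°
zero (s+50): 50 + j244 → |·| = √(50²+244²) = √62036 ≈ 249.07, ∠ = arctan(244/50) ≈ 78.42°
pole (s+25): 25 + j244 → |·| = √(25²+244²) = √60161 ≈ 245.28, ∠ = arctan(244/25) ≈ 84.15°
pole (s+100): 100 + j244 → |·| = √(100²+244²) = √69536 ≈ 263.7, ∠ = arctan(244/100) ≈ 67.71°
|L| = 500 · 60888 / 64680 ≈ 470.69
Gain = 20 log₁₀(470.69) ≈ 53.45 dB

53.5 dB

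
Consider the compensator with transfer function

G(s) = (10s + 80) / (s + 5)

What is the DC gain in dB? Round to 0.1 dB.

G(0) = 80 / 5 = 16
20 log₁₀(16) ≈ 24.08 dB

24.1 dB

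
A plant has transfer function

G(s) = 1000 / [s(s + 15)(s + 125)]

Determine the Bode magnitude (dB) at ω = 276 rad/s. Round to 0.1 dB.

At s = jω = j276:
pole (s+15): 15 + j276 → |·| = √(15²+276²) = √76401 ≈ 276.41, ∠ = arctan(276/15) ≈ 86.89°
pole (s+125): 125 + j276 → |·| = √(125²+276²) = √91801 ≈ 302.99, ∠ = arctan(276/125) ≈ 65.63°
pole at origin: |s| = 276, ∠ = 90.00° (in denominator)
|G| = 1000 / 2.3115e+07 ≈ 4.3262e-05
Gain = 20 log₁₀(4.3262e-05) ≈ -87.28 dB

-87.3 dB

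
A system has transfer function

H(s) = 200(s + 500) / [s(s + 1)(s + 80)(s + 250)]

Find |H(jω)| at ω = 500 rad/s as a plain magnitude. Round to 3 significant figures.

2.00e-06

At s = jω = j500:
zero (s+500): 500 + j500 → |·| = √(500²+500²) = √500000 ≈ 707.11, ∠ = arctan(500/500) ≈ 45.00°
pole (s+1): 1 + j500 → |·| = √(1²+500²) = √250001 ≈ 500, ∠ = arctan(500/1) ≈ 89.89°
pole (s+80): 80 + j500 → |·| = √(80²+500²) = √256400 ≈ 506.36, ∠ = arctan(500/80) ≈ 80.91°
pole (s+250): 250 + j500 → |·| = √(250²+500²) = √312500 ≈ 559.02, ∠ = arctan(500/250) ≈ 63.43°
pole at origin: |s| = 500, ∠ = 90.00° (in denominator)
|H| = 200 · 707.11 / 7.0766e+10 ≈ 1.9984e-06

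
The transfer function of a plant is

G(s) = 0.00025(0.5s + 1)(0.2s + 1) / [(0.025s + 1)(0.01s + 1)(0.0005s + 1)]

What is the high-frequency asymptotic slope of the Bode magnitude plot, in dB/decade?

-20 dB/decade

Each pole contributes −20 dB/decade at high frequency; each zero contributes +20 dB/decade.
Net: 2 zero(s) − 3 pole(s) → -20 dB/decade.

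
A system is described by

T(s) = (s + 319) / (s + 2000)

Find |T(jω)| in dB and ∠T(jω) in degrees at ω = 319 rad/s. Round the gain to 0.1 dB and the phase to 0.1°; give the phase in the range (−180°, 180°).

Substitute s = j319:
Numerator: (j319) + 319 = 319 + j319
Denominator: (j319) + 2000 = 2000 + j319
|N| = √(319² + 319²) ≈ 451.13, ∠N ≈ 45.00°
|D| = √(2000² + 319²) ≈ 2025.3, ∠D ≈ 9.06°
|T| = 451.13 / 2025.3 ≈ 0.22275
Gain = 20 log₁₀(0.22275) ≈ -13.04 dB
∠T = 45.00° − 9.06° = 35.94°

-13.0 dB, 35.9°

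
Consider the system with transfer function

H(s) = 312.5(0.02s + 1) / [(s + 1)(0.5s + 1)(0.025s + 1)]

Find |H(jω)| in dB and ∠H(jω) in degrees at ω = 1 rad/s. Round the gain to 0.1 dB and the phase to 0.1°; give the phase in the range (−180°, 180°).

45.9 dB, -71.9°

At ω = 1 rad/s:
zero (1 + j1·0.02) = 1 + j0.02 → |·| ≈ 1.0002, ∠ ≈ 1.15°
pole (1 + j1·1) = 1 + j1 → |·| ≈ 1.4142, ∠ ≈ 45.00°
pole (1 + j1·0.5) = 1 + j0.5 → |·| ≈ 1.118, ∠ ≈ 26.57°
pole (1 + j1·0.025) = 1 + j0.025 → |·| ≈ 1.0003, ∠ ≈ 1.43°
|H| = 312.5 · 1.0002 / (1.4142 · 1.118 · 1.0003) ≈ 197.63
Gain = 20 log₁₀(197.63) ≈ 45.92 dB
∠H = (1.15°) − (45.00° + 26.57° + 1.43°) = -71.85°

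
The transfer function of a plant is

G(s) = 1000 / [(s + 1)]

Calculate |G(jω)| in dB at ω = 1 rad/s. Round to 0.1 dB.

57.0 dB

At ω = 1 rad/s:
pole (1 + j1·1) = 1 + j1 → |·| ≈ 1.4142, ∠ ≈ 45.00°
|G| = 1000 · 1 / (1.4142) ≈ 707.11
Gain = 20 log₁₀(707.11) ≈ 56.99 dB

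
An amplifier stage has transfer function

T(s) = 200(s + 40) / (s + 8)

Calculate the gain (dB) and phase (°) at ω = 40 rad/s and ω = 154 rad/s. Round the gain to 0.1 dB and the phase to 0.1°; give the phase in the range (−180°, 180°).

ω = 40: 48.9 dB, -33.7°; ω = 154: 46.3 dB, -11.6°

At s = jω = j40:
zero (s+40): 40 + j40 → |·| = √(40²+40²) = √3200 ≈ 56.569, ∠ = arctan(40/40) ≈ 45.00°
pole (s+8): 8 + j40 → |·| = √(8²+40²) = √1664 ≈ 40.792, ∠ = arctan(40/8) ≈ 78.69°
|T| = 200 · 56.569 / 40.792 ≈ 277.35
Gain = 20 log₁₀(277.35) ≈ 48.86 dB
∠T = 45.00° − 78.69° = -33.69°

At s = jω = j154:
zero (s+40): 40 + j154 → |·| = √(40²+154²) = √25316 ≈ 159.11, ∠ = arctan(154/40) ≈ 75.44°
pole (s+8): 8 + j154 → |·| = √(8²+154²) = √23780 ≈ 154.21, ∠ = arctan(154/8) ≈ 87.03°
|T| = 200 · 159.11 / 154.21 ≈ 206.35
Gain = 20 log₁₀(206.35) ≈ 46.29 dB
∠T = 75.44° − 87.03° = -11.59°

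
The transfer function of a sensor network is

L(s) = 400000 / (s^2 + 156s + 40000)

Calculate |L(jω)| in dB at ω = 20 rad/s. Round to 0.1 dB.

At s = jω = j20:
quadratic: (j20)² + 156·j20 + 40000 = 39600 + j3120 → |·| ≈ 39723, ∠ ≈ 4.50°
|L| = 400000 / 39723 ≈ 10.07
Gain = 20 log₁₀(10.07) ≈ 20.06 dB

20.1 dB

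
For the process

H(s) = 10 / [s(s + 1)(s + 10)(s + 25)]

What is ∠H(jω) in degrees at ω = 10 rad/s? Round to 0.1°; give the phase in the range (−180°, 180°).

At s = jω = j10:
pole (s+1): 1 + j10 → |·| = √(1²+10²) = √101 ≈ 10.05, ∠ = arctan(10/1) ≈ 84.29°
pole (s+10): 10 + j10 → |·| = √(10²+10²) = √200 ≈ 14.142, ∠ = arctan(10/10) ≈ 45.00°
pole (s+25): 25 + j10 → |·| = √(25²+10²) = √725 ≈ 26.926, ∠ = arctan(10/25) ≈ 21.80°
pole at origin: |s| = 10, ∠ = 90.00° (in denominator)
∠H = 0.00° − 241.09° = -241.09° ≡ 118.91° (principal value)

118.9°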